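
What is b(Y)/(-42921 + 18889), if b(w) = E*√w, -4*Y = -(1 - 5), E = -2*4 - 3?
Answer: 11*I/24032 ≈ 0.00045772*I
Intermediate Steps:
E = -11 (E = -8 - 3 = -11)
Y = -1 (Y = -(-1)*(1 - 5)/4 = -(-1)*(-4)/4 = -¼*4 = -1)
b(w) = -11*√w
b(Y)/(-42921 + 18889) = (-11*I)/(-42921 + 18889) = -11*I/(-24032) = -11*I*(-1/24032) = 11*I/24032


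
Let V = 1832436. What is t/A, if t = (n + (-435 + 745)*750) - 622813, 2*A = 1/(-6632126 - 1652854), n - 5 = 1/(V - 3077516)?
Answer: 201310384647849609/31127 ≈ 6.4674e+12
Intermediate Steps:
n = 6225399/1245080 (n = 5 + 1/(1832436 - 3077516) = 5 + 1/(-1245080) = 5 - 1/1245080 = 6225399/1245080 ≈ 5.0000)
A = -1/16569960 (A = 1/(2*(-6632126 - 1652854)) = (½)/(-8284980) = (½)*(-1/8284980) = -1/16569960 ≈ -6.0350e-8)
t = -485964684641/1245080 (t = (6225399/1245080 + (-435 + 745)*750) - 622813 = (6225399/1245080 + 310*750) - 622813 = (6225399/1245080 + 232500) - 622813 = 289487325399/1245080 - 622813 = -485964684641/1245080 ≈ -3.9031e+5)
t/A = -485964684641/(1245080*(-1/16569960)) = -485964684641/1245080*(-16569960) = 201310384647849609/31127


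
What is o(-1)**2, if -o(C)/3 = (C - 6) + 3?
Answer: 144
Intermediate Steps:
o(C) = 9 - 3*C (o(C) = -3*((C - 6) + 3) = -3*((-6 + C) + 3) = -3*(-3 + C) = 9 - 3*C)
o(-1)**2 = (9 - 3*(-1))**2 = (9 + 3)**2 = 12**2 = 144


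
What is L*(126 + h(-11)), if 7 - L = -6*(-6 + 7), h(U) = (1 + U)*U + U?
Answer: 2925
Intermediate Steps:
h(U) = U + U*(1 + U) (h(U) = U*(1 + U) + U = U + U*(1 + U))
L = 13 (L = 7 - (-6)*(-6 + 7) = 7 - (-6) = 7 - 1*(-6) = 7 + 6 = 13)
L*(126 + h(-11)) = 13*(126 - 11*(2 - 11)) = 13*(126 - 11*(-9)) = 13*(126 + 99) = 13*225 = 2925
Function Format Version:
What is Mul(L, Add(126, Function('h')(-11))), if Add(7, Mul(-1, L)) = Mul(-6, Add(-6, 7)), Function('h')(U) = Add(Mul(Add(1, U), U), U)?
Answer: 2925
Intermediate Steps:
Function('h')(U) = Add(U, Mul(U, Add(1, U))) (Function('h')(U) = Add(Mul(U, Add(1, U)), U) = Add(U, Mul(U, Add(1, U))))
L = 13 (L = Add(7, Mul(-1, Mul(-6, Add(-6, 7)))) = Add(7, Mul(-1, Mul(-6, 1))) = Add(7, Mul(-1, -6)) = Add(7, 6) = 13)
Mul(L, Add(126, Function('h')(-11))) = Mul(13, Add(126, Mul(-11, Add(2, -11)))) = Mul(13, Add(126, Mul(-11, -9))) = Mul(13, Add(126, 99)) = Mul(13, 225) = 2925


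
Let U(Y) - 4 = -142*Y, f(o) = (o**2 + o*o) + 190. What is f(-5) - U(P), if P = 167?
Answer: 23950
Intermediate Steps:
f(o) = 190 + 2*o**2 (f(o) = (o**2 + o**2) + 190 = 2*o**2 + 190 = 190 + 2*o**2)
U(Y) = 4 - 142*Y
f(-5) - U(P) = (190 + 2*(-5)**2) - (4 - 142*167) = (190 + 2*25) - (4 - 23714) = (190 + 50) - 1*(-23710) = 240 + 23710 = 23950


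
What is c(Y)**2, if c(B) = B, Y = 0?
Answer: 0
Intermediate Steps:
c(Y)**2 = 0**2 = 0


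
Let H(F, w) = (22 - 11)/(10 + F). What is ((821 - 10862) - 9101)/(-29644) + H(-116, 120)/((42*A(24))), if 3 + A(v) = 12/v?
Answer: 26672068/41242215 ≈ 0.64672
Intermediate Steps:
H(F, w) = 11/(10 + F)
A(v) = -3 + 12/v
((821 - 10862) - 9101)/(-29644) + H(-116, 120)/((42*A(24))) = ((821 - 10862) - 9101)/(-29644) + (11/(10 - 116))/((42*(-3 + 12/24))) = (-10041 - 9101)*(-1/29644) + (11/(-106))/((42*(-3 + 12*(1/24)))) = -19142*(-1/29644) + (11*(-1/106))/((42*(-3 + ½))) = 9571/14822 - 11/(106*(42*(-5/2))) = 9571/14822 - 11/106/(-105) = 9571/14822 - 11/106*(-1/105) = 9571/14822 + 11/11130 = 26672068/41242215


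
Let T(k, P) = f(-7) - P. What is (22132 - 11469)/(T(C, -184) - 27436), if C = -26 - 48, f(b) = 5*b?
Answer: -10663/27287 ≈ -0.39077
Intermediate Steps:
C = -74
T(k, P) = -35 - P (T(k, P) = 5*(-7) - P = -35 - P)
(22132 - 11469)/(T(C, -184) - 27436) = (22132 - 11469)/((-35 - 1*(-184)) - 27436) = 10663/((-35 + 184) - 27436) = 10663/(149 - 27436) = 10663/(-27287) = 10663*(-1/27287) = -10663/27287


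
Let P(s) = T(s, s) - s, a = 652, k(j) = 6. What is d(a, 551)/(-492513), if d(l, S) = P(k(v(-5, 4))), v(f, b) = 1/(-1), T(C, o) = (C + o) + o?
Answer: -4/164171 ≈ -2.4365e-5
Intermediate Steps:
T(C, o) = C + 2*o
v(f, b) = -1
P(s) = 2*s (P(s) = (s + 2*s) - s = 3*s - s = 2*s)
d(l, S) = 12 (d(l, S) = 2*6 = 12)
d(a, 551)/(-492513) = 12/(-492513) = 12*(-1/492513) = -4/164171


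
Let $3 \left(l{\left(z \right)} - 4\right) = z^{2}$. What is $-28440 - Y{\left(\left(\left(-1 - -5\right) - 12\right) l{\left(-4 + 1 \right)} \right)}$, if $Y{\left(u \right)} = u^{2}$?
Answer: $-31576$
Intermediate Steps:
$l{\left(z \right)} = 4 + \frac{z^{2}}{3}$
$-28440 - Y{\left(\left(\left(-1 - -5\right) - 12\right) l{\left(-4 + 1 \right)} \right)} = -28440 - \left(\left(\left(-1 - -5\right) - 12\right) \left(4 + \frac{\left(-4 + 1\right)^{2}}{3}\right)\right)^{2} = -28440 - \left(\left(\left(-1 + 5\right) - 12\right) \left(4 + \frac{\left(-3\right)^{2}}{3}\right)\right)^{2} = -28440 - \left(\left(4 - 12\right) \left(4 + \frac{1}{3} \cdot 9\right)\right)^{2} = -28440 - \left(- 8 \left(4 + 3\right)\right)^{2} = -28440 - \left(\left(-8\right) 7\right)^{2} = -28440 - \left(-56\right)^{2} = -28440 - 3136 = -31576$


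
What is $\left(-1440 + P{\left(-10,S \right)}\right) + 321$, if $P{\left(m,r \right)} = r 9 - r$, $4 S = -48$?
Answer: $-1215$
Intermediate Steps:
$S = -12$ ($S = \frac{1}{4} \left(-48\right) = -12$)
$P{\left(m,r \right)} = 8 r$ ($P{\left(m,r \right)} = 9 r - r = 8 r$)
$\left(-1440 + P{\left(-10,S \right)}\right) + 321 = \left(-1440 + 8 \left(-12\right)\right) + 321 = \left(-1440 - 96\right) + 321 = -1536 + 321 = -1215$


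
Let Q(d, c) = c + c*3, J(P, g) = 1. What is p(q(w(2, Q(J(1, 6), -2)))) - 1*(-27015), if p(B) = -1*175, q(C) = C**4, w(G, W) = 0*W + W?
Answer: 26840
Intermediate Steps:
Q(d, c) = 4*c (Q(d, c) = c + 3*c = 4*c)
w(G, W) = W (w(G, W) = 0 + W = W)
p(B) = -175
p(q(w(2, Q(J(1, 6), -2)))) - 1*(-27015) = -175 - 1*(-27015) = -175 + 27015 = 26840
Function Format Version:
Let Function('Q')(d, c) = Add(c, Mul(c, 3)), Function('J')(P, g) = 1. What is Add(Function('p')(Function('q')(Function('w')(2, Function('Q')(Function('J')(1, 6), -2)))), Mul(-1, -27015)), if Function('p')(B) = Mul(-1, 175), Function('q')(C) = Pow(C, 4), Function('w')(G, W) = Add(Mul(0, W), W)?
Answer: 26840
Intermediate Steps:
Function('Q')(d, c) = Mul(4, c) (Function('Q')(d, c) = Add(c, Mul(3, c)) = Mul(4, c))
Function('w')(G, W) = W (Function('w')(G, W) = Add(0, W) = W)
Function('p')(B) = -175
Add(Function('p')(Function('q')(Function('w')(2, Function('Q')(Function('J')(1, 6), -2)))), Mul(-1, -27015)) = Add(-175, Mul(-1, -27015)) = Add(-175, 27015) = 26840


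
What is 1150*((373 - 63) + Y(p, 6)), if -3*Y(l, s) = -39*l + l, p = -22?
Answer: 108100/3 ≈ 36033.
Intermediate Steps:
Y(l, s) = 38*l/3 (Y(l, s) = -(-39*l + l)/3 = -(-38)*l/3 = 38*l/3)
1150*((373 - 63) + Y(p, 6)) = 1150*((373 - 63) + (38/3)*(-22)) = 1150*(310 - 836/3) = 1150*(94/3) = 108100/3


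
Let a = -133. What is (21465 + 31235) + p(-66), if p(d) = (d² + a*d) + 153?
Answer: 65987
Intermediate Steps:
p(d) = 153 + d² - 133*d (p(d) = (d² - 133*d) + 153 = 153 + d² - 133*d)
(21465 + 31235) + p(-66) = (21465 + 31235) + (153 + (-66)² - 133*(-66)) = 52700 + (153 + 4356 + 8778) = 52700 + 13287 = 65987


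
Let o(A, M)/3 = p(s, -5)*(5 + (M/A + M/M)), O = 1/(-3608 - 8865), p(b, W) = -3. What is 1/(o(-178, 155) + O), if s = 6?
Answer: -2220194/102490819 ≈ -0.021662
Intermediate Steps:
O = -1/12473 (O = 1/(-12473) = -1/12473 ≈ -8.0173e-5)
o(A, M) = -54 - 9*M/A (o(A, M) = 3*(-3*(5 + (M/A + M/M))) = 3*(-3*(5 + (M/A + 1))) = 3*(-3*(5 + (1 + M/A))) = 3*(-3*(6 + M/A)) = 3*(-18 - 3*M/A) = -54 - 9*M/A)
1/(o(-178, 155) + O) = 1/((-54 - 9*155/(-178)) - 1/12473) = 1/((-54 - 9*155*(-1/178)) - 1/12473) = 1/((-54 + 1395/178) - 1/12473) = 1/(-8217/178 - 1/12473) = 1/(-102490819/2220194) = -2220194/102490819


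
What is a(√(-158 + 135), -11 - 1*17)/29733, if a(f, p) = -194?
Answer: -194/29733 ≈ -0.0065247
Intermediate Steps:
a(√(-158 + 135), -11 - 1*17)/29733 = -194/29733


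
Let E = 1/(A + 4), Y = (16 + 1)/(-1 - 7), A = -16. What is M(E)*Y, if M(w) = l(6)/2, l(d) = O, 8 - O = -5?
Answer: -221/16 ≈ -13.813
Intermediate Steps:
O = 13 (O = 8 - 1*(-5) = 8 + 5 = 13)
Y = -17/8 (Y = 17/(-8) = 17*(-⅛) = -17/8 ≈ -2.1250)
E = -1/12 (E = 1/(-16 + 4) = 1/(-12) = -1/12 ≈ -0.083333)
l(d) = 13
M(w) = 13/2
M(E)*Y = (13/2)*(-17/8) = -221/16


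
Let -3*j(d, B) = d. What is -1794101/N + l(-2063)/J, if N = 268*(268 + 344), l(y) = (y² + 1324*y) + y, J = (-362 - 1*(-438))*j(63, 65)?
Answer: -21048063425/21814128 ≈ -964.88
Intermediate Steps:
j(d, B) = -d/3
J = -1596 (J = (-362 - 1*(-438))*(-⅓*63) = (-362 + 438)*(-21) = 76*(-21) = -1596)
l(y) = y² + 1325*y
N = 164016 (N = 268*612 = 164016)
-1794101/N + l(-2063)/J = -1794101/164016 - 2063*(1325 - 2063)/(-1596) = -1794101*1/164016 - 2063*(-738)*(-1/1596) = -1794101/164016 + 1522494*(-1/1596) = -1794101/164016 - 253749/266 = -21048063425/21814128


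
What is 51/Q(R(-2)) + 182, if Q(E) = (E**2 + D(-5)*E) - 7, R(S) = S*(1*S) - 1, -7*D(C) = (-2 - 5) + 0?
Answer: 961/5 ≈ 192.20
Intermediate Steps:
D(C) = 1 (D(C) = -((-2 - 5) + 0)/7 = -(-7 + 0)/7 = -1/7*(-7) = 1)
R(S) = -1 + S**2 (R(S) = S*S - 1 = S**2 - 1 = -1 + S**2)
Q(E) = -7 + E + E**2 (Q(E) = (E**2 + 1*E) - 7 = (E**2 + E) - 7 = (E + E**2) - 7 = -7 + E + E**2)
51/Q(R(-2)) + 182 = 51/(-7 + (-1 + (-2)**2) + (-1 + (-2)**2)**2) + 182 = 51/(-7 + (-1 + 4) + (-1 + 4)**2) + 182 = 51/(-7 + 3 + 3**2) + 182 = 51/(-7 + 3 + 9) + 182 = 51/5 + 182 = 961/5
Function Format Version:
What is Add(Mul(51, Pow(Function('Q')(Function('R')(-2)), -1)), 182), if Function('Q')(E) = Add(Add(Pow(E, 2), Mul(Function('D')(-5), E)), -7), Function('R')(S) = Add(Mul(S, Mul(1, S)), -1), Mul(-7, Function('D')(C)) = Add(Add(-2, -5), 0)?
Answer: Rational(961, 5) ≈ 192.20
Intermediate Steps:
Function('D')(C) = 1 (Function('D')(C) = Mul(Rational(-1, 7), Add(Add(-2, -5), 0)) = Mul(Rational(-1, 7), Add(-7, 0)) = Mul(Rational(-1, 7), -7) = 1)
Function('R')(S) = Add(-1, Pow(S, 2)) (Function('R')(S) = Add(Mul(S, S), -1) = Add(Pow(S, 2), -1) = Add(-1, Pow(S, 2)))
Function('Q')(E) = Add(-7, E, Pow(E, 2)) (Function('Q')(E) = Add(Add(Pow(E, 2), Mul(1, E)), -7) = Add(Add(Pow(E, 2), E), -7) = Add(Add(E, Pow(E, 2)), -7) = Add(-7, E, Pow(E, 2)))
Add(Mul(51, Pow(Function('Q')(Function('R')(-2)), -1)), 182) = Add(Mul(51, Pow(Add(-7, Add(-1, Pow(-2, 2)), Pow(Add(-1, Pow(-2, 2)), 2)), -1)), 182) = Add(Mul(51, Pow(Add(-7, Add(-1, 4), Pow(Add(-1, 4), 2)), -1)), 182) = Add(Mul(51, Pow(Add(-7, 3, Pow(3, 2)), -1)), 182) = Add(Mul(51, Pow(Add(-7, 3, 9), -1)), 182) = Add(Mul(51, Pow(5, -1)), 182) = Add(Mul(51, Rational(1, 5)), 182) = Add(Rational(51, 5), 182) = Rational(961, 5)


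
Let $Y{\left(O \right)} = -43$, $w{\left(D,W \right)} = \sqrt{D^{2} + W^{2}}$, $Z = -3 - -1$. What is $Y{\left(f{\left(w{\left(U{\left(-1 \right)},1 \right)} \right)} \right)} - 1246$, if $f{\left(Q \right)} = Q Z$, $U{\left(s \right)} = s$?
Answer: $-1289$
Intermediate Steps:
$Z = -2$ ($Z = -3 + 1 = -2$)
$f{\left(Q \right)} = - 2 Q$ ($f{\left(Q \right)} = Q \left(-2\right) = - 2 Q$)
$Y{\left(f{\left(w{\left(U{\left(-1 \right)},1 \right)} \right)} \right)} - 1246 = -43 - 1246 = -1289$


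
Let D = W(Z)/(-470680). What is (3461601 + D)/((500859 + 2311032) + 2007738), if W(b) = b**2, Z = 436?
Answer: 203663271073/283562872215 ≈ 0.71823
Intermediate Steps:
D = -23762/58835 (D = 436**2/(-470680) = 190096*(-1/470680) = -23762/58835 ≈ -0.40388)
(3461601 + D)/((500859 + 2311032) + 2007738) = (3461601 - 23762/58835)/((500859 + 2311032) + 2007738) = 203663271073/(58835*(2811891 + 2007738)) = (203663271073/58835)/4819629 = (203663271073/58835)*(1/4819629) = 203663271073/283562872215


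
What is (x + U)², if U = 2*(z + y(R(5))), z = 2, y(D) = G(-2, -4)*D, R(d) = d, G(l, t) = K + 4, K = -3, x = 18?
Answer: 1024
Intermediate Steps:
G(l, t) = 1 (G(l, t) = -3 + 4 = 1)
y(D) = D (y(D) = 1*D = D)
U = 14 (U = 2*(2 + 5) = 2*7 = 14)
(x + U)² = (18 + 14)² = 32² = 1024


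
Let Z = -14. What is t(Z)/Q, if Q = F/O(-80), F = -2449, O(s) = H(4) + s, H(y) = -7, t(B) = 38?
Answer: 3306/2449 ≈ 1.3499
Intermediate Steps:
O(s) = -7 + s
Q = 2449/87 (Q = -2449/(-7 - 80) = -2449/(-87) = -2449*(-1/87) = 2449/87 ≈ 28.149)
t(Z)/Q = 38/(2449/87) = 38*(87/2449) = 3306/2449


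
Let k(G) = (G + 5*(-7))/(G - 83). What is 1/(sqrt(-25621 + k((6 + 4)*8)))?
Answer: -I*sqrt(6409)/12818 ≈ -0.0062456*I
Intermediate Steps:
k(G) = (-35 + G)/(-83 + G) (k(G) = (G - 35)/(-83 + G) = (-35 + G)/(-83 + G))
1/(sqrt(-25621 + k((6 + 4)*8))) = 1/(sqrt(-25621 + (-35 + (6 + 4)*8)/(-83 + (6 + 4)*8))) = 1/(sqrt(-25621 + (-35 + 10*8)/(-83 + 10*8))) = 1/(sqrt(-25621 + (-35 + 80)/(-83 + 80))) = 1/(sqrt(-25621 + 45/(-3))) = 1/(sqrt(-25621 - 1/3*45)) = 1/(sqrt(-25621 - 15)) = 1/(sqrt(-25636)) = 1/(2*I*sqrt(6409)) = -I*sqrt(6409)/12818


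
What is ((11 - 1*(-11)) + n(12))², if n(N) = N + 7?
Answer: 1681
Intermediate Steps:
n(N) = 7 + N
((11 - 1*(-11)) + n(12))² = ((11 - 1*(-11)) + (7 + 12))² = ((11 + 11) + 19)² = (22 + 19)² = 41² = 1681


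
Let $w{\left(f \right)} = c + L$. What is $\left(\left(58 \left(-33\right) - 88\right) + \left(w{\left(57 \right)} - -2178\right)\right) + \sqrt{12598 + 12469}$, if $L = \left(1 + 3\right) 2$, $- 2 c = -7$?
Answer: $\frac{375}{2} + \sqrt{25067} \approx 345.83$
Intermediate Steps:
$c = \frac{7}{2}$ ($c = \left(- \frac{1}{2}\right) \left(-7\right) = \frac{7}{2} \approx 3.5$)
$L = 8$ ($L = 4 \cdot 2 = 8$)
$w{\left(f \right)} = \frac{23}{2}$ ($w{\left(f \right)} = \frac{7}{2} + 8 = \frac{23}{2}$)
$\left(\left(58 \left(-33\right) - 88\right) + \left(w{\left(57 \right)} - -2178\right)\right) + \sqrt{12598 + 12469} = \left(\left(58 \left(-33\right) - 88\right) + \left(\frac{23}{2} - -2178\right)\right) + \sqrt{12598 + 12469} = \left(\left(-1914 - 88\right) + \left(\frac{23}{2} + 2178\right)\right) + \sqrt{25067} = \left(-2002 + \frac{4379}{2}\right) + \sqrt{25067} = \frac{375}{2} + \sqrt{25067}$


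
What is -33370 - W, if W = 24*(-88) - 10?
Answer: -31248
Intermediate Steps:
W = -2122 (W = -2112 - 10 = -2122)
-33370 - W = -33370 - 1*(-2122) = -33370 + 2122 = -31248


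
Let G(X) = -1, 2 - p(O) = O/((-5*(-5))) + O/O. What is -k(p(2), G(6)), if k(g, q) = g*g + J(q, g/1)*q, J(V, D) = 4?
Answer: 1971/625 ≈ 3.1536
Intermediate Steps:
p(O) = 1 - O/25 (p(O) = 2 - (O/((-5*(-5))) + O/O) = 2 - (O/25 + 1) = 2 - (1 + O/25) = 2 + (-1 - O/25) = 1 - O/25)
k(g, q) = g² + 4*q (k(g, q) = g*g + 4*q = g² + 4*q)
-k(p(2), G(6)) = -((1 - 1/25*2)² + 4*(-1)) = -((1 - 2/25)² - 4) = -((23/25)² - 4) = -(529/625 - 4) = -1*(-1971/625) = 1971/625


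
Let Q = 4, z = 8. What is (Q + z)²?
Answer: 144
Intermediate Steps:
(Q + z)² = (4 + 8)² = 12² = 144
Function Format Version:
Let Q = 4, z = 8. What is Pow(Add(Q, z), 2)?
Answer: 144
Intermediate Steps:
Pow(Add(Q, z), 2) = Pow(Add(4, 8), 2) = Pow(12, 2) = 144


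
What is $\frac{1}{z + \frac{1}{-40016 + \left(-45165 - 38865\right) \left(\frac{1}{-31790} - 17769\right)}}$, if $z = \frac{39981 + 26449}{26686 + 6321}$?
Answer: $\frac{12051439952004191}{24254768875634071} \approx 0.49687$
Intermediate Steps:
$z = \frac{5110}{2539}$ ($z = \frac{66430}{33007} = 66430 \cdot \frac{1}{33007} = \frac{5110}{2539} \approx 2.0126$)
$\frac{1}{z + \frac{1}{-40016 + \left(-45165 - 38865\right) \left(\frac{1}{-31790} - 17769\right)}} = \frac{1}{\frac{5110}{2539} + \frac{1}{-40016 + \left(-45165 - 38865\right) \left(\frac{1}{-31790} - 17769\right)}} = \frac{1}{\frac{5110}{2539} + \frac{1}{-40016 - 84030 \left(- \frac{1}{31790} - 17769\right)}} = \frac{1}{\frac{5110}{2539} + \frac{1}{-40016 - - \frac{4746657321933}{3179}}} = \frac{1}{\frac{5110}{2539} + \frac{1}{-40016 + \frac{4746657321933}{3179}}} = \frac{1}{\frac{5110}{2539} + \frac{1}{\frac{4746530111069}{3179}}} = \frac{1}{\frac{5110}{2539} + \frac{3179}{4746530111069}} = \frac{1}{\frac{24254768875634071}{12051439952004191}} = \frac{12051439952004191}{24254768875634071}$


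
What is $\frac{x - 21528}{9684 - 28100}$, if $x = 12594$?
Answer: $\frac{4467}{9208} \approx 0.48512$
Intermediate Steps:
$\frac{x - 21528}{9684 - 28100} = \frac{12594 - 21528}{9684 - 28100} = - \frac{8934}{-18416} = \left(-8934\right) \left(- \frac{1}{18416}\right) = \frac{4467}{9208}$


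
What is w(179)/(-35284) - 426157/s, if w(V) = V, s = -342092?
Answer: 935955570/754398383 ≈ 1.2407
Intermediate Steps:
w(179)/(-35284) - 426157/s = 179/(-35284) - 426157/(-342092) = 179*(-1/35284) - 426157*(-1/342092) = -179/35284 + 426157/342092 = 935955570/754398383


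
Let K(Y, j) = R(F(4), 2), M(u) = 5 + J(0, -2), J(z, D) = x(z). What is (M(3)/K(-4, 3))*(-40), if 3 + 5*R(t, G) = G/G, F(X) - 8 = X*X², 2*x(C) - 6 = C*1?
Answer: 800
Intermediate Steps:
x(C) = 3 + C/2 (x(C) = 3 + (C*1)/2 = 3 + C/2)
J(z, D) = 3 + z/2
F(X) = 8 + X³ (F(X) = 8 + X*X² = 8 + X³)
M(u) = 8 (M(u) = 5 + (3 + (½)*0) = 5 + (3 + 0) = 5 + 3 = 8)
R(t, G) = -⅖ (R(t, G) = -⅗ + (G/G)/5 = -⅗ + (⅕)*1 = -⅗ + ⅕ = -⅖)
K(Y, j) = -⅖
(M(3)/K(-4, 3))*(-40) = (8/(-⅖))*(-40) = (8*(-5/2))*(-40) = -20*(-40) = 800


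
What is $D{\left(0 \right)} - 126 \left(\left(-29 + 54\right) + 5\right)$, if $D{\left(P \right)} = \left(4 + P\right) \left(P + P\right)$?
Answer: $-3780$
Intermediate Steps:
$D{\left(P \right)} = 2 P \left(4 + P\right)$ ($D{\left(P \right)} = \left(4 + P\right) 2 P = 2 P \left(4 + P\right)$)
$D{\left(0 \right)} - 126 \left(\left(-29 + 54\right) + 5\right) = 2 \cdot 0 \left(4 + 0\right) - 126 \left(\left(-29 + 54\right) + 5\right) = 2 \cdot 0 \cdot 4 - 126 \left(25 + 5\right) = 0 - 3780 = -3780$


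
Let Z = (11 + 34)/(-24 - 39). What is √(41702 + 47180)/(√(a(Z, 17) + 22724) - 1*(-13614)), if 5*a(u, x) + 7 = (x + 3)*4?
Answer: -√50526306130/926591287 + 68070*√88882/926591287 ≈ 0.021659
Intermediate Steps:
Z = -5/7 (Z = 45/(-63) = 45*(-1/63) = -5/7 ≈ -0.71429)
a(u, x) = 1 + 4*x/5 (a(u, x) = -7/5 + ((x + 3)*4)/5 = -7/5 + ((3 + x)*4)/5 = -7/5 + (12 + 4*x)/5 = -7/5 + (12/5 + 4*x/5) = 1 + 4*x/5)
√(41702 + 47180)/(√(a(Z, 17) + 22724) - 1*(-13614)) = √(41702 + 47180)/(√((1 + (⅘)*17) + 22724) - 1*(-13614)) = √88882/(√((1 + 68/5) + 22724) + 13614) = √88882/(√(73/5 + 22724) + 13614) = √88882/(√(113693/5) + 13614) = √88882/(√568465/5 + 13614) = √88882/(13614 + √568465/5)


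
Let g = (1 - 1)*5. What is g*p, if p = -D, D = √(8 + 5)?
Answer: 0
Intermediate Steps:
g = 0 (g = 0*5 = 0)
D = √13 ≈ 3.6056
p = -√13 ≈ -3.6056
g*p = 0*(-√13) = 0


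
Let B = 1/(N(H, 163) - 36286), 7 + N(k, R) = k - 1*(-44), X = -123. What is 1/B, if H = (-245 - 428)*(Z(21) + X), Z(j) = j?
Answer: 32397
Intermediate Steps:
H = 68646 (H = (-245 - 428)*(21 - 123) = -673*(-102) = 68646)
N(k, R) = 37 + k (N(k, R) = -7 + (k - 1*(-44)) = -7 + (k + 44) = -7 + (44 + k) = 37 + k)
B = 1/32397 (B = 1/((37 + 68646) - 36286) = 1/(68683 - 36286) = 1/32397 ≈ 3.0867e-5)
1/B = 1/(1/32397) = 32397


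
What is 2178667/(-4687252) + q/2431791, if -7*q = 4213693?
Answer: -56837080559815/79788920598324 ≈ -0.71234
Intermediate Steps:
q = -4213693/7 (q = -⅐*4213693 = -4213693/7 ≈ -6.0196e+5)
2178667/(-4687252) + q/2431791 = 2178667/(-4687252) - 4213693/7/2431791 = 2178667*(-1/4687252) - 4213693/7*1/2431791 = -2178667/4687252 - 4213693/17022537 = -56837080559815/79788920598324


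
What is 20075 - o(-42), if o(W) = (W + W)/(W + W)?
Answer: 20074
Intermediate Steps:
o(W) = 1 (o(W) = (2*W)/((2*W)) = (2*W)*(1/(2*W)) = 1)
20075 - o(-42) = 20075 - 1*1 = 20075 - 1 = 20074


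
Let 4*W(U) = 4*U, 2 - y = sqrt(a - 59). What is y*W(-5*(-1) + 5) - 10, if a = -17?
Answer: 10 - 20*I*sqrt(19) ≈ 10.0 - 87.178*I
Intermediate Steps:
y = 2 - 2*I*sqrt(19) (y = 2 - sqrt(-17 - 59) = 2 - sqrt(-76) = 2 - 2*I*sqrt(19) ≈ 2.0 - 8.7178*I)
W(U) = U (W(U) = (4*U)/4 = U)
y*W(-5*(-1) + 5) - 10 = (2 - 2*I*sqrt(19))*(-5*(-1) + 5) - 10 = (2 - 2*I*sqrt(19))*(5 + 5) - 10 = (2 - 2*I*sqrt(19))*10 - 10 = (20 - 20*I*sqrt(19)) - 10 = 10 - 20*I*sqrt(19)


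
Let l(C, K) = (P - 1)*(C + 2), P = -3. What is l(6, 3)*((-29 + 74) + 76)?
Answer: -3872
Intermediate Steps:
l(C, K) = -8 - 4*C (l(C, K) = (-3 - 1)*(C + 2) = -4*(2 + C) = -8 - 4*C)
l(6, 3)*((-29 + 74) + 76) = (-8 - 4*6)*((-29 + 74) + 76) = (-8 - 24)*(45 + 76) = -32*121 = -3872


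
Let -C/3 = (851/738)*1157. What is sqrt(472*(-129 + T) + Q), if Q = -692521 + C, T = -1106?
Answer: I*sqrt(77426800878)/246 ≈ 1131.1*I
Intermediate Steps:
C = -984607/246 (C = -3*851/738*1157 = -3*851*(1/738)*1157 = -851*1157/246 = -3*984607/738 = -984607/246 ≈ -4002.5)
Q = -171344773/246 (Q = -692521 - 984607/246 = -171344773/246 ≈ -6.9652e+5)
sqrt(472*(-129 + T) + Q) = sqrt(472*(-129 - 1106) - 171344773/246) = sqrt(472*(-1235) - 171344773/246) = sqrt(-582920 - 171344773/246) = sqrt(-314743093/246) = I*sqrt(77426800878)/246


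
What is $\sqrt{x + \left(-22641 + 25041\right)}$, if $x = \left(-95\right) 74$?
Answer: $i \sqrt{4630} \approx 68.044 i$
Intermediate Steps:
$x = -7030$
$\sqrt{x + \left(-22641 + 25041\right)} = \sqrt{-7030 + \left(-22641 + 25041\right)} = \sqrt{-7030 + 2400} = \sqrt{-4630} = i \sqrt{4630}$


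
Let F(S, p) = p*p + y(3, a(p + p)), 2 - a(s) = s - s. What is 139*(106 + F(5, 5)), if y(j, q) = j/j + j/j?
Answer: 18487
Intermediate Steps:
a(s) = 2 (a(s) = 2 - (s - s) = 2 - 1*0 = 2 + 0 = 2)
y(j, q) = 2 (y(j, q) = 1 + 1 = 2)
F(S, p) = 2 + p**2 (F(S, p) = p*p + 2 = p**2 + 2 = 2 + p**2)
139*(106 + F(5, 5)) = 139*(106 + (2 + 5**2)) = 139*(106 + (2 + 25)) = 139*(106 + 27) = 139*133 = 18487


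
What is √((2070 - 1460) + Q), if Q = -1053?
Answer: I*√443 ≈ 21.048*I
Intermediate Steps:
√((2070 - 1460) + Q) = √((2070 - 1460) - 1053) = √(610 - 1053) = √(-443) = I*√443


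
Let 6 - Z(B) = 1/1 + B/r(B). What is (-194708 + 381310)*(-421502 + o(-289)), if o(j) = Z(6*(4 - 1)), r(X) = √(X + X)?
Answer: -78652743000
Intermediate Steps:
r(X) = √2*√X (r(X) = √(2*X) = √2*√X)
Z(B) = 5 - √2*√B/2 (Z(B) = 6 - (1/1 + B/((√2*√B))) = 6 - (1*1 + B*(√2/(2*√B))) = 6 - (1 + √2*√B/2) = 6 + (-1 - √2*√B/2) = 5 - √2*√B/2)
o(j) = 2 (o(j) = 5 - √2*√(6*(4 - 1))/2 = 5 - √2*√(6*3)/2 = 5 - √2*√18/2 = 5 - √2*3*√2/2 = 5 - 3 = 2)
(-194708 + 381310)*(-421502 + o(-289)) = (-194708 + 381310)*(-421502 + 2) = 186602*(-421500) = -78652743000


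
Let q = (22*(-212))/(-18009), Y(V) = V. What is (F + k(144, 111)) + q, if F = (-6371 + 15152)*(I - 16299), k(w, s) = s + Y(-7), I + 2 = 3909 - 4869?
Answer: -2729601379969/18009 ≈ -1.5157e+8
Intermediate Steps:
I = -962 (I = -2 + (3909 - 4869) = -2 - 960 = -962)
k(w, s) = -7 + s (k(w, s) = s - 7 = -7 + s)
F = -151568841 (F = (-6371 + 15152)*(-962 - 16299) = 8781*(-17261) = -151568841)
q = 4664/18009 (q = -4664*(-1/18009) = 4664/18009 ≈ 0.25898)
(F + k(144, 111)) + q = (-151568841 + (-7 + 111)) + 4664/18009 = (-151568841 + 104) + 4664/18009 = -151568737 + 4664/18009 = -2729601379969/18009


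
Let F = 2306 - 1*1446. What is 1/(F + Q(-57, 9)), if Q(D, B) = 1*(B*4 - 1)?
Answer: 1/895 ≈ 0.0011173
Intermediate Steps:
F = 860 (F = 2306 - 1446 = 860)
Q(D, B) = -1 + 4*B (Q(D, B) = 1*(4*B - 1) = 1*(-1 + 4*B) = -1 + 4*B)
1/(F + Q(-57, 9)) = 1/(860 + (-1 + 4*9)) = 1/(860 + (-1 + 36)) = 1/(860 + 35) = 1/895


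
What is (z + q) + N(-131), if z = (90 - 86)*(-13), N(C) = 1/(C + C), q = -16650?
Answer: -4375925/262 ≈ -16702.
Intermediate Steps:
N(C) = 1/(2*C)
z = -52 (z = 4*(-13) = -52)
(z + q) + N(-131) = (-52 - 16650) + (½)/(-131) = -16702 + (½)*(-1/131) = -16702 - 1/262 = -4375925/262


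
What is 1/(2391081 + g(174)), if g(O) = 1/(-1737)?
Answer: 1737/4153307696 ≈ 4.1822e-7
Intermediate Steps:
g(O) = -1/1737
1/(2391081 + g(174)) = 1/(2391081 - 1/1737) = 1/(4153307696/1737) = 1737/4153307696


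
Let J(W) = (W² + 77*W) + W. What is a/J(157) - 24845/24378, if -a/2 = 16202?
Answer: -1706600987/899426310 ≈ -1.8974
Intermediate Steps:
a = -32404 (a = -2*16202 = -32404)
J(W) = W² + 78*W
a/J(157) - 24845/24378 = -32404*1/(157*(78 + 157)) - 24845/24378 = -32404/(157*235) - 24845*1/24378 = -32404/36895 - 24845/24378 = -1706600987/899426310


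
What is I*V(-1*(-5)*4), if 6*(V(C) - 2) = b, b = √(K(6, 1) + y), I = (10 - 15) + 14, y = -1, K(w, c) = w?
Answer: 18 + 3*√5/2 ≈ 21.354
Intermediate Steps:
I = 9 (I = -5 + 14 = 9)
b = √5 (b = √(6 - 1) = √5 ≈ 2.2361)
V(C) = 2 + √5/6
I*V(-1*(-5)*4) = 9*(2 + √5/6) = 18 + 3*√5/2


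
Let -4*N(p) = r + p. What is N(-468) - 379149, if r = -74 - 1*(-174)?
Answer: -379057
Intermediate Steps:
r = 100 (r = -74 + 174 = 100)
N(p) = -25 - p/4 (N(p) = -(100 + p)/4 = -25 - p/4)
N(-468) - 379149 = (-25 - 1/4*(-468)) - 379149 = (-25 + 117) - 379149 = 92 - 379149 = -379057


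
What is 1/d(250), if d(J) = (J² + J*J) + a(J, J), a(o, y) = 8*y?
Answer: 1/127000 ≈ 7.8740e-6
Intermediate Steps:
d(J) = 2*J² + 8*J (d(J) = (J² + J*J) + 8*J = (J² + J²) + 8*J = 2*J² + 8*J)
1/d(250) = 1/(2*250*(4 + 250)) = 1/(2*250*254) = 1/127000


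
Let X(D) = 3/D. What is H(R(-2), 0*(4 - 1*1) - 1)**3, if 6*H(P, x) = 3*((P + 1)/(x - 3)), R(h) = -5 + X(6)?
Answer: 343/4096 ≈ 0.083740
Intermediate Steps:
R(h) = -9/2 (R(h) = -5 + 3/6 = -5 + 3*(1/6) = -5 + 1/2 = -9/2)
H(P, x) = (1 + P)/(2*(-3 + x)) (H(P, x) = (3*((P + 1)/(x - 3)))/6 = (3*((1 + P)/(-3 + x)))/6 = (3*(1 + P)/(-3 + x))/6 = (1 + P)/(2*(-3 + x)))
H(R(-2), 0*(4 - 1*1) - 1)**3 = ((1 - 9/2)/(2*(-3 + (0*(4 - 1*1) - 1))))**3 = ((1/2)*(-7/2)/(-3 + (0*(4 - 1) - 1)))**3 = ((1/2)*(-7/2)/(-3 + (0*3 - 1)))**3 = ((1/2)*(-7/2)/(-3 + (0 - 1)))**3 = ((1/2)*(-7/2)/(-3 - 1))**3 = ((1/2)*(-7/2)/(-4))**3 = ((1/2)*(-1/4)*(-7/2))**3 = (7/16)**3 = 343/4096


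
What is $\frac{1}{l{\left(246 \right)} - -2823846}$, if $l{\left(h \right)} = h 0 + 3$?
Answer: $\frac{1}{2823849} \approx 3.5413 \cdot 10^{-7}$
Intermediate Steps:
$l{\left(h \right)} = 3$ ($l{\left(h \right)} = 0 + 3 = 3$)
$\frac{1}{l{\left(246 \right)} - -2823846} = \frac{1}{3 - -2823846} = \frac{1}{3 + 2823846} = \frac{1}{2823849}$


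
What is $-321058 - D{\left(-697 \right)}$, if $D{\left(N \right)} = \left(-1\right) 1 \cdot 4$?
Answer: $-321054$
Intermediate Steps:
$D{\left(N \right)} = -4$ ($D{\left(N \right)} = \left(-1\right) 4 = -4$)
$-321058 - D{\left(-697 \right)} = -321058 - -4 = -321058 + 4 = -321054$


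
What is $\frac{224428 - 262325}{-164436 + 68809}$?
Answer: $\frac{37897}{95627} \approx 0.3963$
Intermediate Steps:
$\frac{224428 - 262325}{-164436 + 68809} = - \frac{37897}{-95627} = \left(-37897\right) \left(- \frac{1}{95627}\right) = \frac{37897}{95627}$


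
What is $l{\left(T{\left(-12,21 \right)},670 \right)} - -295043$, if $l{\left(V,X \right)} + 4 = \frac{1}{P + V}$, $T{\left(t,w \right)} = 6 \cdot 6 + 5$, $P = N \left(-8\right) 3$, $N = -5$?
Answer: $\frac{47501280}{161} \approx 2.9504 \cdot 10^{5}$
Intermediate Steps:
$P = 120$ ($P = \left(-5\right) \left(-8\right) 3 = 40 \cdot 3 = 120$)
$T{\left(t,w \right)} = 41$ ($T{\left(t,w \right)} = 36 + 5 = 41$)
$l{\left(V,X \right)} = -4 + \frac{1}{120 + V}$
$l{\left(T{\left(-12,21 \right)},670 \right)} - -295043 = \frac{-479 - 164}{120 + 41} - -295043 = \frac{-479 - 164}{161} + 295043 = \frac{1}{161} \left(-643\right) + 295043 = - \frac{643}{161} + 295043 = \frac{47501280}{161}$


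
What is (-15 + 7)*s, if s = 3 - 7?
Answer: 32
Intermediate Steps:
s = -4
(-15 + 7)*s = (-15 + 7)*(-4) = -8*(-4) = 32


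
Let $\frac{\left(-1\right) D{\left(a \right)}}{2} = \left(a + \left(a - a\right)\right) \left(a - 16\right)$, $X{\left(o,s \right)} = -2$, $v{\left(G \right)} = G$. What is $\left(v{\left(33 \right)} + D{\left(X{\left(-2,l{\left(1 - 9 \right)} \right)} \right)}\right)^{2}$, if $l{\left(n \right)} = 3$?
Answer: $1521$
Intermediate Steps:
$D{\left(a \right)} = - 2 a \left(-16 + a\right)$ ($D{\left(a \right)} = - 2 \left(a + \left(a - a\right)\right) \left(a - 16\right) = - 2 \left(a + 0\right) \left(-16 + a\right) = - 2 a \left(-16 + a\right)$)
$\left(v{\left(33 \right)} + D{\left(X{\left(-2,l{\left(1 - 9 \right)} \right)} \right)}\right)^{2} = \left(33 + 2 \left(-2\right) \left(16 - -2\right)\right)^{2} = \left(33 + 2 \left(-2\right) \left(16 + 2\right)\right)^{2} = \left(33 + 2 \left(-2\right) 18\right)^{2} = \left(33 - 72\right)^{2} = \left(-39\right)^{2} = 1521$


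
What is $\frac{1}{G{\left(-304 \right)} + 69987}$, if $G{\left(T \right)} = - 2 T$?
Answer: $\frac{1}{70595} \approx 1.4165 \cdot 10^{-5}$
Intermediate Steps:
$\frac{1}{G{\left(-304 \right)} + 69987} = \frac{1}{\left(-2\right) \left(-304\right) + 69987} = \frac{1}{608 + 69987} = \frac{1}{70595}$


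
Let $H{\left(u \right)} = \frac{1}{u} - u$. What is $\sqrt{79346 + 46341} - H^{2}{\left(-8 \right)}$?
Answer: $- \frac{3969}{64} + \sqrt{125687} \approx 292.51$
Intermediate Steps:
$\sqrt{79346 + 46341} - H^{2}{\left(-8 \right)} = \sqrt{79346 + 46341} - \left(\frac{1}{-8} - -8\right)^{2} = \sqrt{125687} - \left(- \frac{1}{8} + 8\right)^{2} = \sqrt{125687} - \left(\frac{63}{8}\right)^{2} = \sqrt{125687} - \frac{3969}{64} = - \frac{3969}{64} + \sqrt{125687}$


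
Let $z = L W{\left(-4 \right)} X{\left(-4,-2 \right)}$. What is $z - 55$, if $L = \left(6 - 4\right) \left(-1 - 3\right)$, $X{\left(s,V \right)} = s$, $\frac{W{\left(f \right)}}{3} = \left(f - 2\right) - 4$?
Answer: $-1015$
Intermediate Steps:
$W{\left(f \right)} = -18 + 3 f$ ($W{\left(f \right)} = 3 \left(\left(f - 2\right) - 4\right) = 3 \left(\left(-2 + f\right) - 4\right) = 3 \left(-6 + f\right) = -18 + 3 f$)
$L = -8$ ($L = 2 \left(-4\right) = -8$)
$z = -960$ ($z = - 8 \left(-18 + 3 \left(-4\right)\right) \left(-4\right) = - 8 \left(-18 - 12\right) \left(-4\right) = \left(-8\right) \left(-30\right) \left(-4\right) = 240 \left(-4\right) = -960$)
$z - 55 = -960 - 55 = -1015$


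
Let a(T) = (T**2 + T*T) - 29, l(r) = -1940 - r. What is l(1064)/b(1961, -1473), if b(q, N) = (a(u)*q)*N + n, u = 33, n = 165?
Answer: 751/1551875058 ≈ 4.8393e-7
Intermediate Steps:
a(T) = -29 + 2*T**2 (a(T) = (T**2 + T**2) - 29 = 2*T**2 - 29 = -29 + 2*T**2)
b(q, N) = 165 + 2149*N*q (b(q, N) = ((-29 + 2*33**2)*q)*N + 165 = ((-29 + 2*1089)*q)*N + 165 = ((-29 + 2178)*q)*N + 165 = (2149*q)*N + 165 = 2149*N*q + 165 = 165 + 2149*N*q)
l(1064)/b(1961, -1473) = (-1940 - 1*1064)/(165 + 2149*(-1473)*1961) = (-1940 - 1064)/(165 - 6207500397) = -3004/(-6207500232) = -3004*(-1/6207500232) = 751/1551875058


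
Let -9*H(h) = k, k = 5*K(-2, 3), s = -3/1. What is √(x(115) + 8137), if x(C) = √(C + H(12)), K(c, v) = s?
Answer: √(73233 + 15*√42)/3 ≈ 90.265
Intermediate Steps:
s = -3 (s = -3*1 = -3)
K(c, v) = -3
k = -15 (k = 5*(-3) = -15)
H(h) = 5/3 (H(h) = -⅑*(-15) = 5/3)
x(C) = √(5/3 + C) (x(C) = √(C + 5/3) = √(5/3 + C))
√(x(115) + 8137) = √(√(15 + 9*115)/3 + 8137) = √(√(15 + 1035)/3 + 8137) = √(√1050/3 + 8137) = √((5*√42)/3 + 8137) = √(5*√42/3 + 8137) = √(8137 + 5*√42/3)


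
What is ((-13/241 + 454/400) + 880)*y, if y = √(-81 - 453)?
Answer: 42468107*I*√534/48200 ≈ 20360.0*I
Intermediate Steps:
y = I*√534 (y = √(-534) = I*√534 ≈ 23.108*I)
((-13/241 + 454/400) + 880)*y = ((-13/241 + 454/400) + 880)*(I*√534) = ((-13*1/241 + 454*(1/400)) + 880)*(I*√534) = ((-13/241 + 227/200) + 880)*(I*√534) = (52107/48200 + 880)*(I*√534) = 42468107*(I*√534)/48200 = 42468107*I*√534/48200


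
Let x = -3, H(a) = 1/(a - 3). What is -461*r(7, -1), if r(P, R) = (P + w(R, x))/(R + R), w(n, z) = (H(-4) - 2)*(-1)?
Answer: 14752/7 ≈ 2107.4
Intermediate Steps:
H(a) = 1/(-3 + a)
w(n, z) = 15/7 (w(n, z) = (1/(-3 - 4) - 2)*(-1) = (1/(-7) - 2)*(-1) = (-⅐ - 2)*(-1) = -15/7*(-1) = 15/7)
r(P, R) = (15/7 + P)/(2*R) (r(P, R) = (P + 15/7)/(R + R) = (15/7 + P)/((2*R)) = (15/7 + P)*(1/(2*R)) = (15/7 + P)/(2*R))
-461*r(7, -1) = -461*(15 + 7*7)/(14*(-1)) = -461*(-1)*(15 + 49)/14 = -461*(-1)*64/14 = -461*(-32/7) = 14752/7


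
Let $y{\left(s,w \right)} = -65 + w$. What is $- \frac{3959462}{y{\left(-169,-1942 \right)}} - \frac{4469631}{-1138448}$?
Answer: $\frac{4516612144393}{2284865136} \approx 1976.8$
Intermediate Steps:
$- \frac{3959462}{y{\left(-169,-1942 \right)}} - \frac{4469631}{-1138448} = - \frac{3959462}{-65 - 1942} - \frac{4469631}{-1138448} = - \frac{3959462}{-2007} - - \frac{4469631}{1138448} = \left(-3959462\right) \left(- \frac{1}{2007}\right) + \frac{4469631}{1138448} = \frac{3959462}{2007} + \frac{4469631}{1138448} = \frac{4516612144393}{2284865136}$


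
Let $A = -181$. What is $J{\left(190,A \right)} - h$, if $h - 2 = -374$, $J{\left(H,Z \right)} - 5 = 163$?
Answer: $540$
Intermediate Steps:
$J{\left(H,Z \right)} = 168$ ($J{\left(H,Z \right)} = 5 + 163 = 168$)
$h = -372$ ($h = 2 - 374 = -372$)
$J{\left(190,A \right)} - h = 168 - -372 = 168 + 372 = 540$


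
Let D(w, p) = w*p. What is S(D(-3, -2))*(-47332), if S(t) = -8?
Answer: 378656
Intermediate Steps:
D(w, p) = p*w
S(D(-3, -2))*(-47332) = -8*(-47332) = 378656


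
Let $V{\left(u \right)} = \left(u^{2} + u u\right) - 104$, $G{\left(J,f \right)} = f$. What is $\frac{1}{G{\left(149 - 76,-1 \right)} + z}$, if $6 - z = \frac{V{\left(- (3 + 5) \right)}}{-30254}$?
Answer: $\frac{15127}{75647} \approx 0.19997$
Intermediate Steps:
$V{\left(u \right)} = -104 + 2 u^{2}$ ($V{\left(u \right)} = \left(u^{2} + u^{2}\right) - 104 = 2 u^{2} - 104 = -104 + 2 u^{2}$)
$z = \frac{90774}{15127}$ ($z = 6 - \frac{-104 + 2 \left(- (3 + 5)\right)^{2}}{-30254} = 6 - \left(-104 + 2 \left(\left(-1\right) 8\right)^{2}\right) \left(- \frac{1}{30254}\right) = 6 - \left(-104 + 2 \left(-8\right)^{2}\right) \left(- \frac{1}{30254}\right) = 6 - \left(-104 + 2 \cdot 64\right) \left(- \frac{1}{30254}\right) = 6 - \left(-104 + 128\right) \left(- \frac{1}{30254}\right) = 6 - 24 \left(- \frac{1}{30254}\right) = 6 - - \frac{12}{15127} = 6 + \frac{12}{15127} = \frac{90774}{15127} \approx 6.0008$)
$\frac{1}{G{\left(149 - 76,-1 \right)} + z} = \frac{1}{-1 + \frac{90774}{15127}} = \frac{1}{\frac{75647}{15127}} = \frac{15127}{75647}$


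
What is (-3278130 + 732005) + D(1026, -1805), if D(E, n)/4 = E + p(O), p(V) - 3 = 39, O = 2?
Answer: -2541853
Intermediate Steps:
p(V) = 42 (p(V) = 3 + 39 = 42)
D(E, n) = 168 + 4*E (D(E, n) = 4*(E + 42) = 4*(42 + E) = 168 + 4*E)
(-3278130 + 732005) + D(1026, -1805) = (-3278130 + 732005) + (168 + 4*1026) = -2546125 + (168 + 4104) = -2546125 + 4272 = -2541853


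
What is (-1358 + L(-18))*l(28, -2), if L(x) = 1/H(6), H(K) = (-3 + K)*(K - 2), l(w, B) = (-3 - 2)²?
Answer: -407375/12 ≈ -33948.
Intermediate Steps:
l(w, B) = 25 (l(w, B) = (-5)² = 25)
H(K) = (-3 + K)*(-2 + K)
L(x) = 1/12 (L(x) = 1/(6 + 6² - 5*6) = 1/(6 + 36 - 30) = 1/12)
(-1358 + L(-18))*l(28, -2) = (-1358 + 1/12)*25 = -16295/12*25 = -407375/12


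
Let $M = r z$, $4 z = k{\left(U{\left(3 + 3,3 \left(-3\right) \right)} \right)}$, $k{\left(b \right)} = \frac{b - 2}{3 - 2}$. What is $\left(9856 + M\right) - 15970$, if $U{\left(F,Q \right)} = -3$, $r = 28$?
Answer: $-6149$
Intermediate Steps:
$k{\left(b \right)} = -2 + b$ ($k{\left(b \right)} = \frac{-2 + b}{1} = \left(-2 + b\right) 1 = -2 + b$)
$z = - \frac{5}{4}$ ($z = \frac{-2 - 3}{4} = \frac{1}{4} \left(-5\right) = - \frac{5}{4} \approx -1.25$)
$M = -35$ ($M = 28 \left(- \frac{5}{4}\right) = -35$)
$\left(9856 + M\right) - 15970 = \left(9856 - 35\right) - 15970 = 9821 - 15970 = -6149$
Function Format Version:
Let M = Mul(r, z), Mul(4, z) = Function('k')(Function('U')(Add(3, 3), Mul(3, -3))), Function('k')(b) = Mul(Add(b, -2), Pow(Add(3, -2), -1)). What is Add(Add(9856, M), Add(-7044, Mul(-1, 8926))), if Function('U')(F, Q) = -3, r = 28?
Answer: -6149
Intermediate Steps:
Function('k')(b) = Add(-2, b) (Function('k')(b) = Mul(Add(-2, b), Pow(1, -1)) = Mul(Add(-2, b), 1) = Add(-2, b))
z = Rational(-5, 4) (z = Mul(Rational(1, 4), Add(-2, -3)) = Mul(Rational(1, 4), -5) = Rational(-5, 4) ≈ -1.2500)
M = -35 (M = Mul(28, Rational(-5, 4)) = -35)
Add(Add(9856, M), Add(-7044, Mul(-1, 8926))) = Add(Add(9856, -35), Add(-7044, Mul(-1, 8926))) = Add(9821, Add(-7044, -8926)) = Add(9821, -15970) = -6149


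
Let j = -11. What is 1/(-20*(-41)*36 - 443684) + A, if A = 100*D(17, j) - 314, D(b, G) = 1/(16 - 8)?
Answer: -124870447/414164 ≈ -301.50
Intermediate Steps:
D(b, G) = ⅛ (D(b, G) = 1/8 = ⅛)
A = -603/2 (A = 100*(⅛) - 314 = 25/2 - 314 = -603/2 ≈ -301.50)
1/(-20*(-41)*36 - 443684) + A = 1/(-20*(-41)*36 - 443684) - 603/2 = 1/(820*36 - 443684) - 603/2 = 1/(29520 - 443684) - 603/2 = 1/(-414164) - 603/2 = -1/414164 - 603/2 = -124870447/414164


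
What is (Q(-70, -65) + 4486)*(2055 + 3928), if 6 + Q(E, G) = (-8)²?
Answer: 27186752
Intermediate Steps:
Q(E, G) = 58 (Q(E, G) = -6 + (-8)² = -6 + 64 = 58)
(Q(-70, -65) + 4486)*(2055 + 3928) = (58 + 4486)*(2055 + 3928) = 4544*5983 = 27186752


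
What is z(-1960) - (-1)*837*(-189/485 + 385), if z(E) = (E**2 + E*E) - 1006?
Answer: 3881994722/485 ≈ 8.0041e+6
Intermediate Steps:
z(E) = -1006 + 2*E**2 (z(E) = (E**2 + E**2) - 1006 = 2*E**2 - 1006 = -1006 + 2*E**2)
z(-1960) - (-1)*837*(-189/485 + 385) = (-1006 + 2*(-1960)**2) - (-1)*837*(-189/485 + 385) = (-1006 + 2*3841600) - (-1)*837*(-189*1/485 + 385) = (-1006 + 7683200) - (-1)*837*(-189/485 + 385) = 7682194 - (-1)*837*(186536/485) = 7682194 - (-1)*156130632/485 = 7682194 - 1*(-156130632/485) = 7682194 + 156130632/485 = 3881994722/485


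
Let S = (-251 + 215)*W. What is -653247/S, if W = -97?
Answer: -72583/388 ≈ -187.07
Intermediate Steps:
S = 3492 (S = (-251 + 215)*(-97) = -36*(-97) = 3492)
-653247/S = -653247/3492 = -653247*1/3492 = -72583/388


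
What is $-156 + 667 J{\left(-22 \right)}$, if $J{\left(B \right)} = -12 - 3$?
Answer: $-10161$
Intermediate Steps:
$J{\left(B \right)} = -15$ ($J{\left(B \right)} = -12 - 3 = -15$)
$-156 + 667 J{\left(-22 \right)} = -156 + 667 \left(-15\right) = -156 - 10005 = -10161$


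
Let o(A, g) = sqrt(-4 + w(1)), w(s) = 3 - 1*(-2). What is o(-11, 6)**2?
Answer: 1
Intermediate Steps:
w(s) = 5 (w(s) = 3 + 2 = 5)
o(A, g) = 1 (o(A, g) = sqrt(-4 + 5) = sqrt(1) = 1)
o(-11, 6)**2 = 1**2 = 1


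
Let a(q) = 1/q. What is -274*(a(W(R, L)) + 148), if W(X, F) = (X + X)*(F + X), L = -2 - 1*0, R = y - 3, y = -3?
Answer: -1946633/48 ≈ -40555.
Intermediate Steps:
R = -6 (R = -3 - 3 = -6)
L = -2 (L = -2 + 0 = -2)
W(X, F) = 2*X*(F + X) (W(X, F) = (2*X)*(F + X) = 2*X*(F + X))
-274*(a(W(R, L)) + 148) = -274*(1/(2*(-6)*(-2 - 6)) + 148) = -274*(1/(2*(-6)*(-8)) + 148) = -274*(1/96 + 148) = -274*14209/96 = -1946633/48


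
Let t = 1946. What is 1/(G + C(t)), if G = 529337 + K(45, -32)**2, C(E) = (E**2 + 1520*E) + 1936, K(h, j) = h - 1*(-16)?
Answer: 1/7279830 ≈ 1.3737e-7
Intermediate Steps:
K(h, j) = 16 + h (K(h, j) = h + 16 = 16 + h)
C(E) = 1936 + E**2 + 1520*E
G = 533058 (G = 529337 + (16 + 45)**2 = 529337 + 61**2 = 529337 + 3721 = 533058)
1/(G + C(t)) = 1/(533058 + (1936 + 1946**2 + 1520*1946)) = 1/(533058 + (1936 + 3786916 + 2957920)) = 1/(533058 + 6746772) = 1/7279830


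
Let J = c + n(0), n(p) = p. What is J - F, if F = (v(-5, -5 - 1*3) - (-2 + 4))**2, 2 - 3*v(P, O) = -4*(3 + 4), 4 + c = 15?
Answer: -53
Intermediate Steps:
c = 11 (c = -4 + 15 = 11)
v(P, O) = 10 (v(P, O) = 2/3 - (-4)*(3 + 4)/3 = 2/3 - (-4)*7/3 = 2/3 - 1/3*(-28) = 2/3 + 28/3 = 10)
J = 11 (J = 11 + 0 = 11)
F = 64 (F = (10 - (-2 + 4))**2 = (10 - 1*2)**2 = (10 - 2)**2 = 8**2 = 64)
J - F = 11 - 1*64 = 11 - 64 = -53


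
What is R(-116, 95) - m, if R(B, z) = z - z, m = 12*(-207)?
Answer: 2484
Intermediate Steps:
m = -2484
R(B, z) = 0
R(-116, 95) - m = 0 - 1*(-2484) = 0 + 2484 = 2484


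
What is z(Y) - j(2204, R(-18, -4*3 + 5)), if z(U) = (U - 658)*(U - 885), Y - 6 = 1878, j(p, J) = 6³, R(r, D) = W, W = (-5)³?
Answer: 1224558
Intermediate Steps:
W = -125
R(r, D) = -125
j(p, J) = 216
Y = 1884 (Y = 6 + 1878 = 1884)
z(U) = (-885 + U)*(-658 + U) (z(U) = (-658 + U)*(-885 + U) = (-885 + U)*(-658 + U))
z(Y) - j(2204, R(-18, -4*3 + 5)) = (582330 + 1884² - 1543*1884) - 1*216 = (582330 + 3549456 - 2907012) - 216 = 1224774 - 216 = 1224558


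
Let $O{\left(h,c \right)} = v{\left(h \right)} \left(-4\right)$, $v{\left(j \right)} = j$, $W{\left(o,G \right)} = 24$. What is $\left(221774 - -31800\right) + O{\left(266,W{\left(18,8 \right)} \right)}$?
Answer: $252510$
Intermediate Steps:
$O{\left(h,c \right)} = - 4 h$ ($O{\left(h,c \right)} = h \left(-4\right) = - 4 h$)
$\left(221774 - -31800\right) + O{\left(266,W{\left(18,8 \right)} \right)} = \left(221774 - -31800\right) - 1064 = \left(221774 + 31800\right) - 1064 = 253574 - 1064 = 252510$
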